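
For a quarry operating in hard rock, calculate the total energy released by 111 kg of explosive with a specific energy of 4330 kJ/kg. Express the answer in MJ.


Energy = mass * specific_energy / 1000
= 111 * 4330 / 1000
= 480630 / 1000
= 480.63 MJ

480.63 MJ


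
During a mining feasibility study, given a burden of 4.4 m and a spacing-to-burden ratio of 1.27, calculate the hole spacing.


5.588 m

Spacing = burden * ratio
= 4.4 * 1.27
= 5.588 m


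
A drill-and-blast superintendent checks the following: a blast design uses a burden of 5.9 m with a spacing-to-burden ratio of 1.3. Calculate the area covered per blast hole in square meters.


First, find the spacing:
Spacing = burden * ratio = 5.9 * 1.3
= 7.67 m
Then, calculate the area:
Area = burden * spacing = 5.9 * 7.67
= 45.253 m^2

45.253 m^2


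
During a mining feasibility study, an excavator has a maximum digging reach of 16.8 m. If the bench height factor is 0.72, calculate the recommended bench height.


Bench height = reach * factor
= 16.8 * 0.72
= 12.096 m

12.096 m


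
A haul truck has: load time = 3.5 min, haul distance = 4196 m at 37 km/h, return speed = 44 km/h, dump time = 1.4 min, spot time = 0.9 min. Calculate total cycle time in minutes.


18.3261 min

Convert haul speed to m/min: 37 * 1000/60 = 616.6666667 m/min
Haul time = 4196 / 616.6666667 = 6.804324324 min
Convert return speed to m/min: 44 * 1000/60 = 733.3333333 m/min
Return time = 4196 / 733.3333333 = 5.721818182 min
Total cycle time:
= 3.5 + 6.804324324 + 1.4 + 5.721818182 + 0.9
= 18.3261 min


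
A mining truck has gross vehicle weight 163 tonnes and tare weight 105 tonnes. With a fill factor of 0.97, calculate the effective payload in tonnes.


Maximum payload = gross - tare
= 163 - 105 = 58 tonnes
Effective payload = max payload * fill factor
= 58 * 0.97
= 56.26 tonnes

56.26 tonnes


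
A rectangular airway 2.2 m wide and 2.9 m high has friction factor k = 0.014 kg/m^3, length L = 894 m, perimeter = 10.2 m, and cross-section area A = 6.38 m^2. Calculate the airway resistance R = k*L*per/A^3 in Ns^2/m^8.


Compute the numerator:
k * L * per = 0.014 * 894 * 10.2
= 127.6632
Compute the denominator:
A^3 = 6.38^3 = 259.694072
Resistance:
R = 127.6632 / 259.694072
= 0.4916 Ns^2/m^8

0.4916 Ns^2/m^8


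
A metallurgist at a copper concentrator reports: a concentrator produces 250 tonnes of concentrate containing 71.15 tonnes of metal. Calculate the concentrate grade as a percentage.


28.46%

Grade = (metal in concentrate / concentrate mass) * 100
= (71.15 / 250) * 100
= 0.2846 * 100
= 28.46%


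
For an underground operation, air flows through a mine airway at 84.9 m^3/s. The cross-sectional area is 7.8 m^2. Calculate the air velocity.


Velocity = flow rate / cross-sectional area
= 84.9 / 7.8
= 10.8846 m/s

10.8846 m/s


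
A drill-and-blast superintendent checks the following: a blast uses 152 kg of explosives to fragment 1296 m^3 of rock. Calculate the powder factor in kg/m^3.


0.1173 kg/m^3

Powder factor = explosive mass / rock volume
= 152 / 1296
= 0.1173 kg/m^3


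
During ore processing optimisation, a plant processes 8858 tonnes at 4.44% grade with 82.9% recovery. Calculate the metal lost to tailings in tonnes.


67.2535 tonnes

Total metal in feed:
= 8858 * 4.44 / 100 = 393.2952 tonnes
Metal recovered:
= 393.2952 * 82.9 / 100 = 326.0417208 tonnes
Metal lost to tailings:
= 393.2952 - 326.0417208
= 67.2535 tonnes


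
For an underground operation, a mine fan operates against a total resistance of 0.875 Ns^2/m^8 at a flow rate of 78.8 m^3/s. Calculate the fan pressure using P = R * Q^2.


5433.26 Pa

Compute Q^2:
Q^2 = 78.8^2 = 6209.44
Compute pressure:
P = R * Q^2 = 0.875 * 6209.44
= 5433.26 Pa


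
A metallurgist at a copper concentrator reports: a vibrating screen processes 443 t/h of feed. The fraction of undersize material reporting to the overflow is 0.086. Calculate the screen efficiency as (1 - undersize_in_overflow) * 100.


91.4%

Screen efficiency = (1 - fraction of undersize in overflow) * 100
= (1 - 0.086) * 100
= 0.914 * 100
= 91.4%


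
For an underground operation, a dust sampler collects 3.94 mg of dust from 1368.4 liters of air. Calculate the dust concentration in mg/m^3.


Convert liters to m^3: 1 m^3 = 1000 L
Concentration = mass / volume * 1000
= 3.94 / 1368.4 * 1000
= 0.002879275066 * 1000
= 2.8793 mg/m^3

2.8793 mg/m^3


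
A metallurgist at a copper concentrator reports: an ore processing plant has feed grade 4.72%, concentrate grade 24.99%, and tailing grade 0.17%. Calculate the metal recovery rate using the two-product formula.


Using the two-product formula:
R = 100 * c * (f - t) / (f * (c - t))
Numerator = 100 * 24.99 * (4.72 - 0.17)
= 100 * 24.99 * 4.55
= 11370.45
Denominator = 4.72 * (24.99 - 0.17)
= 4.72 * 24.82
= 117.1504
R = 11370.45 / 117.1504
= 97.0586%

97.0586%


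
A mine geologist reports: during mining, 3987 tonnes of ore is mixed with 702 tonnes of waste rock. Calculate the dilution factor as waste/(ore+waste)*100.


Total material = ore + waste
= 3987 + 702 = 4689 tonnes
Dilution = waste / total * 100
= 702 / 4689 * 100
= 0.1497120921 * 100
= 14.9712%

14.9712%


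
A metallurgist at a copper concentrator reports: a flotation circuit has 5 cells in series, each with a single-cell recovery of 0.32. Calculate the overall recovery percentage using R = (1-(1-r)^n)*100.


Complement of single-cell recovery:
1 - r = 1 - 0.32 = 0.68
Raise to power n:
(1 - r)^5 = 0.68^5 = 0.1453933568
Overall recovery:
R = (1 - 0.1453933568) * 100
= 85.4607%

85.4607%


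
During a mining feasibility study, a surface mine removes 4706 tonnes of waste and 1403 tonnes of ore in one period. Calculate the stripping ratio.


3.3542

Stripping ratio = waste tonnage / ore tonnage
= 4706 / 1403
= 3.3542


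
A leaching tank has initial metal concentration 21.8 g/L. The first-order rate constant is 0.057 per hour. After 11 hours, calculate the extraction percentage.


Compute the exponent:
-k * t = -0.057 * 11 = -0.627
Remaining concentration:
C = 21.8 * exp(-0.627)
= 21.8 * 0.5341919755
= 11.64538507 g/L
Extracted = 21.8 - 11.64538507 = 10.15461493 g/L
Extraction % = 10.15461493 / 21.8 * 100
= 46.5808%

46.5808%


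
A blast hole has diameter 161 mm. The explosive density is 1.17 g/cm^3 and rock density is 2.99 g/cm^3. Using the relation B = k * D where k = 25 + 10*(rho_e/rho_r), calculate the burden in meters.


4.655 m

First, compute k:
rho_e / rho_r = 1.17 / 2.99 = 0.3913043478
k = 25 + 10 * 0.3913043478 = 28.91304348
Then, compute burden:
B = k * D / 1000 = 28.91304348 * 161 / 1000
= 4655 / 1000
= 4.655 m


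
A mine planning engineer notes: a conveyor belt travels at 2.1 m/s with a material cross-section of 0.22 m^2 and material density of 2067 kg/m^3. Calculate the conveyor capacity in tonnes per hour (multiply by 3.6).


Volumetric flow = speed * area
= 2.1 * 0.22 = 0.462 m^3/s
Mass flow = volumetric * density
= 0.462 * 2067 = 954.954 kg/s
Convert to t/h: multiply by 3.6
Capacity = 954.954 * 3.6
= 3437.8344 t/h

3437.8344 t/h


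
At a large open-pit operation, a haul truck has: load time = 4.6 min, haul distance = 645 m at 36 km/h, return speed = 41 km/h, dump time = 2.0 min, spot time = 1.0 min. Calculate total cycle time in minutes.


Convert haul speed to m/min: 36 * 1000/60 = 600 m/min
Haul time = 645 / 600 = 1.075 min
Convert return speed to m/min: 41 * 1000/60 = 683.3333333 m/min
Return time = 645 / 683.3333333 = 0.943902439 min
Total cycle time:
= 4.6 + 1.075 + 2.0 + 0.943902439 + 1.0
= 9.6189 min

9.6189 min


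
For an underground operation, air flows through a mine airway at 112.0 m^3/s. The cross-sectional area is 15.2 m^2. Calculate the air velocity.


7.3684 m/s

Velocity = flow rate / cross-sectional area
= 112.0 / 15.2
= 7.3684 m/s


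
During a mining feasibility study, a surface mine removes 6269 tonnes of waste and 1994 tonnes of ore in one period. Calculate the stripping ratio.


3.1439

Stripping ratio = waste tonnage / ore tonnage
= 6269 / 1994
= 3.1439


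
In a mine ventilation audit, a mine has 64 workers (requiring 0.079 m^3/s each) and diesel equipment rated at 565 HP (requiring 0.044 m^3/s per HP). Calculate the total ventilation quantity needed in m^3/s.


29.916 m^3/s

Airflow for workers:
Q_people = 64 * 0.079 = 5.056 m^3/s
Airflow for diesel equipment:
Q_diesel = 565 * 0.044 = 24.86 m^3/s
Total ventilation:
Q_total = 5.056 + 24.86
= 29.916 m^3/s


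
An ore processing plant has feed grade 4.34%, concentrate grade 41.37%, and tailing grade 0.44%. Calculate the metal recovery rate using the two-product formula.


90.8278%

Using the two-product formula:
R = 100 * c * (f - t) / (f * (c - t))
Numerator = 100 * 41.37 * (4.34 - 0.44)
= 100 * 41.37 * 3.9
= 16134.3
Denominator = 4.34 * (41.37 - 0.44)
= 4.34 * 40.93
= 177.6362
R = 16134.3 / 177.6362
= 90.8278%


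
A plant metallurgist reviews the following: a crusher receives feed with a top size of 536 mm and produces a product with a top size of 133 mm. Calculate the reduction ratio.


4.0301

Reduction ratio = feed size / product size
= 536 / 133
= 4.0301


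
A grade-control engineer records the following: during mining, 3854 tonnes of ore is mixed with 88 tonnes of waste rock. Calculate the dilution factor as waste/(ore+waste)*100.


2.2324%

Total material = ore + waste
= 3854 + 88 = 3942 tonnes
Dilution = waste / total * 100
= 88 / 3942 * 100
= 0.02232369356 * 100
= 2.2324%


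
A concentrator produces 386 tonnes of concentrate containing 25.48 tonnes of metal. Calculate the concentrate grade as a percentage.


6.601%

Grade = (metal in concentrate / concentrate mass) * 100
= (25.48 / 386) * 100
= 0.06601036269 * 100
= 6.601%


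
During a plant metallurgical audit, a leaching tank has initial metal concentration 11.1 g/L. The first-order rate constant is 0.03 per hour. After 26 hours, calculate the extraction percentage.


54.1594%

Compute the exponent:
-k * t = -0.03 * 26 = -0.78
Remaining concentration:
C = 11.1 * exp(-0.78)
= 11.1 * 0.4584060113
= 5.088306725 g/L
Extracted = 11.1 - 5.088306725 = 6.011693275 g/L
Extraction % = 6.011693275 / 11.1 * 100
= 54.1594%


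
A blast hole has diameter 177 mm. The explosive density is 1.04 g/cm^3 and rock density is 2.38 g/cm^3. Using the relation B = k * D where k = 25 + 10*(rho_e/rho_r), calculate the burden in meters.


5.1984 m

First, compute k:
rho_e / rho_r = 1.04 / 2.38 = 0.4369747899
k = 25 + 10 * 0.4369747899 = 29.3697479
Then, compute burden:
B = k * D / 1000 = 29.3697479 * 177 / 1000
= 5198.445378 / 1000
= 5.1984 m


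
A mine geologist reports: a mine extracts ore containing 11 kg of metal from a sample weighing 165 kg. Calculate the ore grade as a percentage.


6.6667%

Ore grade = (metal mass / ore mass) * 100
= (11 / 165) * 100
= 0.06666666667 * 100
= 6.6667%


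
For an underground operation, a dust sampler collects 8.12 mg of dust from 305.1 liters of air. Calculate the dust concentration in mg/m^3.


26.6142 mg/m^3

Convert liters to m^3: 1 m^3 = 1000 L
Concentration = mass / volume * 1000
= 8.12 / 305.1 * 1000
= 0.02661422484 * 1000
= 26.6142 mg/m^3


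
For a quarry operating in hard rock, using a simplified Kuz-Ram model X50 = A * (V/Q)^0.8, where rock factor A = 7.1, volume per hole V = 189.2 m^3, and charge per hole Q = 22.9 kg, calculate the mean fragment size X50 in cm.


Compute V/Q:
V/Q = 189.2 / 22.9 = 8.262008734
Raise to the power 0.8:
(V/Q)^0.8 = 8.262008734^0.8 = 5.415873599
Multiply by A:
X50 = 7.1 * 5.415873599
= 38.4527 cm

38.4527 cm


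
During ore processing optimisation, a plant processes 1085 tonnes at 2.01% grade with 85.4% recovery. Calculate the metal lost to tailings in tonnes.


Total metal in feed:
= 1085 * 2.01 / 100 = 21.8085 tonnes
Metal recovered:
= 21.8085 * 85.4 / 100 = 18.624459 tonnes
Metal lost to tailings:
= 21.8085 - 18.624459
= 3.184 tonnes

3.184 tonnes


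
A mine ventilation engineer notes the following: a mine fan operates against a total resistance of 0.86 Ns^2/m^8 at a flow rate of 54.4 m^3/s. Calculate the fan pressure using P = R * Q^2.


Compute Q^2:
Q^2 = 54.4^2 = 2959.36
Compute pressure:
P = R * Q^2 = 0.86 * 2959.36
= 2545.0496 Pa

2545.0496 Pa


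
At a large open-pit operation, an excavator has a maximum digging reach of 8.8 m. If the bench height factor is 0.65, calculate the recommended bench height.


Bench height = reach * factor
= 8.8 * 0.65
= 5.72 m

5.72 m


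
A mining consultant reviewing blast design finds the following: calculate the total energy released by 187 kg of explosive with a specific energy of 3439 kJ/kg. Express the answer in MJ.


643.093 MJ

Energy = mass * specific_energy / 1000
= 187 * 3439 / 1000
= 643093 / 1000
= 643.093 MJ


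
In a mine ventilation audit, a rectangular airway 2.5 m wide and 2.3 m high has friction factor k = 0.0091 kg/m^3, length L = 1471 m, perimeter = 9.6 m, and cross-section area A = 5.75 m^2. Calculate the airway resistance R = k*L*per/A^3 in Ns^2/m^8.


0.676 Ns^2/m^8

Compute the numerator:
k * L * per = 0.0091 * 1471 * 9.6
= 128.50656
Compute the denominator:
A^3 = 5.75^3 = 190.109375
Resistance:
R = 128.50656 / 190.109375
= 0.676 Ns^2/m^8


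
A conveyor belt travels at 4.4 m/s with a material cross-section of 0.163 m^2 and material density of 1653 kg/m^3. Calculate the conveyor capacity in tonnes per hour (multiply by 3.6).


4267.9138 t/h

Volumetric flow = speed * area
= 4.4 * 0.163 = 0.7172 m^3/s
Mass flow = volumetric * density
= 0.7172 * 1653 = 1185.5316 kg/s
Convert to t/h: multiply by 3.6
Capacity = 1185.5316 * 3.6
= 4267.9138 t/h


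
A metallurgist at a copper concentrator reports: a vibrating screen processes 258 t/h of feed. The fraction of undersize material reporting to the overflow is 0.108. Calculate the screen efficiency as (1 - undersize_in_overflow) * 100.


89.2%

Screen efficiency = (1 - fraction of undersize in overflow) * 100
= (1 - 0.108) * 100
= 0.892 * 100
= 89.2%


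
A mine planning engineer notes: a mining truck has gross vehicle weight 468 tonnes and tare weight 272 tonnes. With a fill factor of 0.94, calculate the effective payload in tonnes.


184.24 tonnes

Maximum payload = gross - tare
= 468 - 272 = 196 tonnes
Effective payload = max payload * fill factor
= 196 * 0.94
= 184.24 tonnes


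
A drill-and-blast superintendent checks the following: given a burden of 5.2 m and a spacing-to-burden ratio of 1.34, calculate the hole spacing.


Spacing = burden * ratio
= 5.2 * 1.34
= 6.968 m

6.968 m


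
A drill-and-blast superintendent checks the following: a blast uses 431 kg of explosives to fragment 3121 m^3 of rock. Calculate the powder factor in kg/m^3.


0.1381 kg/m^3

Powder factor = explosive mass / rock volume
= 431 / 3121
= 0.1381 kg/m^3


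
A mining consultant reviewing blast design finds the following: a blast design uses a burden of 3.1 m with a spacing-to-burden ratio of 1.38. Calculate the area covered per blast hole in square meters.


First, find the spacing:
Spacing = burden * ratio = 3.1 * 1.38
= 4.278 m
Then, calculate the area:
Area = burden * spacing = 3.1 * 4.278
= 13.2618 m^2

13.2618 m^2


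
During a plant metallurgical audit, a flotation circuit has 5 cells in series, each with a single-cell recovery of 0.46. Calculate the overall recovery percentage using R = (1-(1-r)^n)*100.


Complement of single-cell recovery:
1 - r = 1 - 0.46 = 0.54
Raise to power n:
(1 - r)^5 = 0.54^5 = 0.0459165024
Overall recovery:
R = (1 - 0.0459165024) * 100
= 95.4083%

95.4083%


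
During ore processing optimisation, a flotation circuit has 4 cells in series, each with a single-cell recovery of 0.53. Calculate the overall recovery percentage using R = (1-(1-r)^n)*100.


95.1203%

Complement of single-cell recovery:
1 - r = 1 - 0.53 = 0.47
Raise to power n:
(1 - r)^4 = 0.47^4 = 0.04879681
Overall recovery:
R = (1 - 0.04879681) * 100
= 95.1203%


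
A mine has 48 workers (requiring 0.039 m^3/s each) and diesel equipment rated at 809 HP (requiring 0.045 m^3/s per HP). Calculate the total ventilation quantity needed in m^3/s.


38.277 m^3/s

Airflow for workers:
Q_people = 48 * 0.039 = 1.872 m^3/s
Airflow for diesel equipment:
Q_diesel = 809 * 0.045 = 36.405 m^3/s
Total ventilation:
Q_total = 1.872 + 36.405
= 38.277 m^3/s


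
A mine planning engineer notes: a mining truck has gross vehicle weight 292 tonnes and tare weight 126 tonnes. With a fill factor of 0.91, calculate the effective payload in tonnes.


151.06 tonnes

Maximum payload = gross - tare
= 292 - 126 = 166 tonnes
Effective payload = max payload * fill factor
= 166 * 0.91
= 151.06 tonnes


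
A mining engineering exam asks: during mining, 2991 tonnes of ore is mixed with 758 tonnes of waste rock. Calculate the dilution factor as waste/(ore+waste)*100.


20.2187%

Total material = ore + waste
= 2991 + 758 = 3749 tonnes
Dilution = waste / total * 100
= 758 / 3749 * 100
= 0.2021872499 * 100
= 20.2187%


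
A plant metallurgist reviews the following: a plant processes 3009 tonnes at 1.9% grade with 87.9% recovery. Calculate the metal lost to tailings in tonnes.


Total metal in feed:
= 3009 * 1.9 / 100 = 57.171 tonnes
Metal recovered:
= 57.171 * 87.9 / 100 = 50.253309 tonnes
Metal lost to tailings:
= 57.171 - 50.253309
= 6.9177 tonnes

6.9177 tonnes


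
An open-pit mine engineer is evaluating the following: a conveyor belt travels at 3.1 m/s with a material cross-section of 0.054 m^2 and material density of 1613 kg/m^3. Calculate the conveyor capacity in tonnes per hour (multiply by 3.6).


Volumetric flow = speed * area
= 3.1 * 0.054 = 0.1674 m^3/s
Mass flow = volumetric * density
= 0.1674 * 1613 = 270.0162 kg/s
Convert to t/h: multiply by 3.6
Capacity = 270.0162 * 3.6
= 972.0583 t/h

972.0583 t/h


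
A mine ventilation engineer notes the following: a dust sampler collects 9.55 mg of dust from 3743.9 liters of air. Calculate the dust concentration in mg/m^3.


2.5508 mg/m^3

Convert liters to m^3: 1 m^3 = 1000 L
Concentration = mass / volume * 1000
= 9.55 / 3743.9 * 1000
= 0.002550815994 * 1000
= 2.5508 mg/m^3


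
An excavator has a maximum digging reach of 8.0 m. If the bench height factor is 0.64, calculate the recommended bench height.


5.12 m

Bench height = reach * factor
= 8.0 * 0.64
= 5.12 m


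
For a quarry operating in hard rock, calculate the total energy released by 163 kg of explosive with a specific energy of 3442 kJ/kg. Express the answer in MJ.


561.046 MJ

Energy = mass * specific_energy / 1000
= 163 * 3442 / 1000
= 561046 / 1000
= 561.046 MJ


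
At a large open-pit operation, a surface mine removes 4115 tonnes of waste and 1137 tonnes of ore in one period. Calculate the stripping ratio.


Stripping ratio = waste tonnage / ore tonnage
= 4115 / 1137
= 3.6192

3.6192


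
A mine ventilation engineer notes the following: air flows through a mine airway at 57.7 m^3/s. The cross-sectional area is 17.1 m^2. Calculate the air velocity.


Velocity = flow rate / cross-sectional area
= 57.7 / 17.1
= 3.3743 m/s

3.3743 m/s


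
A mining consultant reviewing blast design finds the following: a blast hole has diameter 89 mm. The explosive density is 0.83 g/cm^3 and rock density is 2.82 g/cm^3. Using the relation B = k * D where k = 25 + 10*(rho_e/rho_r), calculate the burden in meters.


2.487 m

First, compute k:
rho_e / rho_r = 0.83 / 2.82 = 0.2943262411
k = 25 + 10 * 0.2943262411 = 27.94326241
Then, compute burden:
B = k * D / 1000 = 27.94326241 * 89 / 1000
= 2486.950355 / 1000
= 2.487 m


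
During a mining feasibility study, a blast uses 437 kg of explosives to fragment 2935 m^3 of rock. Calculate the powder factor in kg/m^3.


0.1489 kg/m^3

Powder factor = explosive mass / rock volume
= 437 / 2935
= 0.1489 kg/m^3


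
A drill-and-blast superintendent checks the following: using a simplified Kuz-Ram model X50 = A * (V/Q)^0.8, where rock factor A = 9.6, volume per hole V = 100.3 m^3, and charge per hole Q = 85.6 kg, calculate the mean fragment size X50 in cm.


10.8977 cm

Compute V/Q:
V/Q = 100.3 / 85.6 = 1.171728972
Raise to the power 0.8:
(V/Q)^0.8 = 1.171728972^0.8 = 1.135172168
Multiply by A:
X50 = 9.6 * 1.135172168
= 10.8977 cm


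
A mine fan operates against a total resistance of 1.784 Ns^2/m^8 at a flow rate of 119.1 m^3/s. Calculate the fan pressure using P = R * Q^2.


Compute Q^2:
Q^2 = 119.1^2 = 14184.81
Compute pressure:
P = R * Q^2 = 1.784 * 14184.81
= 25305.701 Pa

25305.701 Pa


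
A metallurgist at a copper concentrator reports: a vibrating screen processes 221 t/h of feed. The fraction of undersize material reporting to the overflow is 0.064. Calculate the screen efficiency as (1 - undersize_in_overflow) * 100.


93.6%

Screen efficiency = (1 - fraction of undersize in overflow) * 100
= (1 - 0.064) * 100
= 0.936 * 100
= 93.6%


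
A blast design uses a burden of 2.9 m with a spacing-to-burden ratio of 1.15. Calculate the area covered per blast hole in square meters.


First, find the spacing:
Spacing = burden * ratio = 2.9 * 1.15
= 3.335 m
Then, calculate the area:
Area = burden * spacing = 2.9 * 3.335
= 9.6715 m^2

9.6715 m^2


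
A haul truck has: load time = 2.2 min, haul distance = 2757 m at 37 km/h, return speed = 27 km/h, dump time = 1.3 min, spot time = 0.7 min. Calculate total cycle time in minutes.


Convert haul speed to m/min: 37 * 1000/60 = 616.6666667 m/min
Haul time = 2757 / 616.6666667 = 4.470810811 min
Convert return speed to m/min: 27 * 1000/60 = 450 m/min
Return time = 2757 / 450 = 6.126666667 min
Total cycle time:
= 2.2 + 4.470810811 + 1.3 + 6.126666667 + 0.7
= 14.7975 min

14.7975 min


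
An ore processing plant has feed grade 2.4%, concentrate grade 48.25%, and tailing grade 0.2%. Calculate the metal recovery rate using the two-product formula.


Using the two-product formula:
R = 100 * c * (f - t) / (f * (c - t))
Numerator = 100 * 48.25 * (2.4 - 0.2)
= 100 * 48.25 * 2.2
= 10615.0
Denominator = 2.4 * (48.25 - 0.2)
= 2.4 * 48.05
= 115.32
R = 10615.0 / 115.32
= 92.0482%

92.0482%


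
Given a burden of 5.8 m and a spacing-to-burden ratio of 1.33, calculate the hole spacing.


7.714 m

Spacing = burden * ratio
= 5.8 * 1.33
= 7.714 m


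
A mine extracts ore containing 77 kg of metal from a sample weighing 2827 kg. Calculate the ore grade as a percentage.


2.7237%

Ore grade = (metal mass / ore mass) * 100
= (77 / 2827) * 100
= 0.02723735409 * 100
= 2.7237%


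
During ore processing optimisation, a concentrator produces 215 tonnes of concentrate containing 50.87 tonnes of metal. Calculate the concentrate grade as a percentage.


Grade = (metal in concentrate / concentrate mass) * 100
= (50.87 / 215) * 100
= 0.2366046512 * 100
= 23.6605%

23.6605%


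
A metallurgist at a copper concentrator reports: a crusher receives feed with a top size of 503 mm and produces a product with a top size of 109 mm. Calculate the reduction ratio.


Reduction ratio = feed size / product size
= 503 / 109
= 4.6147

4.6147


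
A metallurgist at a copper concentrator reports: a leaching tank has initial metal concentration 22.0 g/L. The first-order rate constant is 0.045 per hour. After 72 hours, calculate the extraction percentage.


96.0836%

Compute the exponent:
-k * t = -0.045 * 72 = -3.24
Remaining concentration:
C = 22.0 * exp(-3.24)
= 22.0 * 0.0391638951
= 0.8616056922 g/L
Extracted = 22.0 - 0.8616056922 = 21.13839431 g/L
Extraction % = 21.13839431 / 22.0 * 100
= 96.0836%


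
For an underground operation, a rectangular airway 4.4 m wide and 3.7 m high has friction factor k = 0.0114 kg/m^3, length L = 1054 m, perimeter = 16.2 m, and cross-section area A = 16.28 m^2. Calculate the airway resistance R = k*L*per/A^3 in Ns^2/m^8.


0.0451 Ns^2/m^8

Compute the numerator:
k * L * per = 0.0114 * 1054 * 16.2
= 194.65272
Compute the denominator:
A^3 = 16.28^3 = 4314.825152
Resistance:
R = 194.65272 / 4314.825152
= 0.0451 Ns^2/m^8


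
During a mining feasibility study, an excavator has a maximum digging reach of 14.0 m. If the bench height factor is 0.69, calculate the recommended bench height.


9.66 m

Bench height = reach * factor
= 14.0 * 0.69
= 9.66 m


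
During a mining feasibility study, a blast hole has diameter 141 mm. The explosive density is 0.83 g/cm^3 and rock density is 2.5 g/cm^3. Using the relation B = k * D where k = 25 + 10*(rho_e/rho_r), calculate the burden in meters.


First, compute k:
rho_e / rho_r = 0.83 / 2.5 = 0.332
k = 25 + 10 * 0.332 = 28.32
Then, compute burden:
B = k * D / 1000 = 28.32 * 141 / 1000
= 3993.12 / 1000
= 3.9931 m

3.9931 m


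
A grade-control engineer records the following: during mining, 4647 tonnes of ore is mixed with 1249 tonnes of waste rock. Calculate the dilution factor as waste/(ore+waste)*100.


21.1839%

Total material = ore + waste
= 4647 + 1249 = 5896 tonnes
Dilution = waste / total * 100
= 1249 / 5896 * 100
= 0.2118385346 * 100
= 21.1839%


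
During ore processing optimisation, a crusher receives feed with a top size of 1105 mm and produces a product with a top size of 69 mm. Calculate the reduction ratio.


Reduction ratio = feed size / product size
= 1105 / 69
= 16.0145

16.0145


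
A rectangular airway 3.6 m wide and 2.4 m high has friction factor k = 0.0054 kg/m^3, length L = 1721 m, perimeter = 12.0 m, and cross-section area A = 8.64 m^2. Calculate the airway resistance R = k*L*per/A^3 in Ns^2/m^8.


Compute the numerator:
k * L * per = 0.0054 * 1721 * 12.0
= 111.5208
Compute the denominator:
A^3 = 8.64^3 = 644.972544
Resistance:
R = 111.5208 / 644.972544
= 0.1729 Ns^2/m^8

0.1729 Ns^2/m^8


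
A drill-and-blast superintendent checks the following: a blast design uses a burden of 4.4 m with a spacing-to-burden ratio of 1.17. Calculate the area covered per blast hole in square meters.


First, find the spacing:
Spacing = burden * ratio = 4.4 * 1.17
= 5.148 m
Then, calculate the area:
Area = burden * spacing = 4.4 * 5.148
= 22.6512 m^2

22.6512 m^2


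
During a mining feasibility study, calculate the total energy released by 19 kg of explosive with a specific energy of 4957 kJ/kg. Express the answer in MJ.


Energy = mass * specific_energy / 1000
= 19 * 4957 / 1000
= 94183 / 1000
= 94.183 MJ

94.183 MJ


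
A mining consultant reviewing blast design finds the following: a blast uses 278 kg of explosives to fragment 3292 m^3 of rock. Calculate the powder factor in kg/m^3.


Powder factor = explosive mass / rock volume
= 278 / 3292
= 0.0844 kg/m^3

0.0844 kg/m^3


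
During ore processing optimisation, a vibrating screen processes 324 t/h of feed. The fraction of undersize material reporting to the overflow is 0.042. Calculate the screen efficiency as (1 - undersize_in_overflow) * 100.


Screen efficiency = (1 - fraction of undersize in overflow) * 100
= (1 - 0.042) * 100
= 0.958 * 100
= 95.8%

95.8%


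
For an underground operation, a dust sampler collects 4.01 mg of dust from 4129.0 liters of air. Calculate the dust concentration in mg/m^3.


Convert liters to m^3: 1 m^3 = 1000 L
Concentration = mass / volume * 1000
= 4.01 / 4129.0 * 1000
= 0.0009711794623 * 1000
= 0.9712 mg/m^3

0.9712 mg/m^3


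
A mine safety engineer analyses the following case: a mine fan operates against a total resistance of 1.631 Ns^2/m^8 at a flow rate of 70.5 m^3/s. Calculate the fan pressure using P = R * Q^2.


8106.4778 Pa

Compute Q^2:
Q^2 = 70.5^2 = 4970.25
Compute pressure:
P = R * Q^2 = 1.631 * 4970.25
= 8106.4778 Pa


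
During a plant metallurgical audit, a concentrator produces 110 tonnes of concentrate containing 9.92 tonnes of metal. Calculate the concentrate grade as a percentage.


9.0182%

Grade = (metal in concentrate / concentrate mass) * 100
= (9.92 / 110) * 100
= 0.09018181818 * 100
= 9.0182%


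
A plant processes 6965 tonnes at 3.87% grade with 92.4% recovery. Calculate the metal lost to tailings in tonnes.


20.4855 tonnes

Total metal in feed:
= 6965 * 3.87 / 100 = 269.5455 tonnes
Metal recovered:
= 269.5455 * 92.4 / 100 = 249.060042 tonnes
Metal lost to tailings:
= 269.5455 - 249.060042
= 20.4855 tonnes


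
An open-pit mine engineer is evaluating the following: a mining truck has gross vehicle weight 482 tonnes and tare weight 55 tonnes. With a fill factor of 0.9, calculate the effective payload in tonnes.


Maximum payload = gross - tare
= 482 - 55 = 427 tonnes
Effective payload = max payload * fill factor
= 427 * 0.9
= 384.3 tonnes

384.3 tonnes


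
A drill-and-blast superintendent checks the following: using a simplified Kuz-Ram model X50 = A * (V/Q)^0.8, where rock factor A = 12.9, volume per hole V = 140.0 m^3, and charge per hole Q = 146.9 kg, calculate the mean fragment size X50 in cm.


12.4129 cm

Compute V/Q:
V/Q = 140.0 / 146.9 = 0.9530292716
Raise to the power 0.8:
(V/Q)^0.8 = 0.9530292716^0.8 = 0.9622435129
Multiply by A:
X50 = 12.9 * 0.9622435129
= 12.4129 cm


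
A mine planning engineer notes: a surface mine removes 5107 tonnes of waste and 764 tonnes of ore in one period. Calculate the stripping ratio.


Stripping ratio = waste tonnage / ore tonnage
= 5107 / 764
= 6.6846

6.6846


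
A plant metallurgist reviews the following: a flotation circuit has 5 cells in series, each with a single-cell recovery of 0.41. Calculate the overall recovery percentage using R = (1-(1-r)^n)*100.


Complement of single-cell recovery:
1 - r = 1 - 0.41 = 0.59
Raise to power n:
(1 - r)^5 = 0.59^5 = 0.0714924299
Overall recovery:
R = (1 - 0.0714924299) * 100
= 92.8508%

92.8508%


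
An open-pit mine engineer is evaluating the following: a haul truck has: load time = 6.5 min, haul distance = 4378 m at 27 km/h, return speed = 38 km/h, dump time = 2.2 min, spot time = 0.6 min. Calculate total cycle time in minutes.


25.9415 min

Convert haul speed to m/min: 27 * 1000/60 = 450 m/min
Haul time = 4378 / 450 = 9.728888889 min
Convert return speed to m/min: 38 * 1000/60 = 633.3333333 m/min
Return time = 4378 / 633.3333333 = 6.912631579 min
Total cycle time:
= 6.5 + 9.728888889 + 2.2 + 6.912631579 + 0.6
= 25.9415 min


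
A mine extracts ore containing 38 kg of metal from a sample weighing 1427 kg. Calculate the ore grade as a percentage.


Ore grade = (metal mass / ore mass) * 100
= (38 / 1427) * 100
= 0.02662929222 * 100
= 2.6629%

2.6629%


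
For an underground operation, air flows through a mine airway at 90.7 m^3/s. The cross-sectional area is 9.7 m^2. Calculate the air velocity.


9.3505 m/s

Velocity = flow rate / cross-sectional area
= 90.7 / 9.7
= 9.3505 m/s


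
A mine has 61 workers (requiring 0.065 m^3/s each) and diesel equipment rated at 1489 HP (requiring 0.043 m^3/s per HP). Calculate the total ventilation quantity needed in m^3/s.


Airflow for workers:
Q_people = 61 * 0.065 = 3.965 m^3/s
Airflow for diesel equipment:
Q_diesel = 1489 * 0.043 = 64.027 m^3/s
Total ventilation:
Q_total = 3.965 + 64.027
= 67.992 m^3/s

67.992 m^3/s


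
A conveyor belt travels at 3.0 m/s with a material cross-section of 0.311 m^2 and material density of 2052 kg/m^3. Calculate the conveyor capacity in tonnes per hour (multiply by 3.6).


6892.2576 t/h

Volumetric flow = speed * area
= 3.0 * 0.311 = 0.933 m^3/s
Mass flow = volumetric * density
= 0.933 * 2052 = 1914.516 kg/s
Convert to t/h: multiply by 3.6
Capacity = 1914.516 * 3.6
= 6892.2576 t/h


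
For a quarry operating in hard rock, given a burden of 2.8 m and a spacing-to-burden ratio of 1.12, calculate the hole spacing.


3.136 m

Spacing = burden * ratio
= 2.8 * 1.12
= 3.136 m


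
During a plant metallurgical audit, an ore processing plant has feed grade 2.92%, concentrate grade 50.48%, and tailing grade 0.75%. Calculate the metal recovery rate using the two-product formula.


Using the two-product formula:
R = 100 * c * (f - t) / (f * (c - t))
Numerator = 100 * 50.48 * (2.92 - 0.75)
= 100 * 50.48 * 2.17
= 10954.16
Denominator = 2.92 * (50.48 - 0.75)
= 2.92 * 49.73
= 145.2116
R = 10954.16 / 145.2116
= 75.4358%

75.4358%


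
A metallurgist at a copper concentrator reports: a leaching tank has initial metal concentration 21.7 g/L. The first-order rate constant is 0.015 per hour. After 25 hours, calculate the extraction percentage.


Compute the exponent:
-k * t = -0.015 * 25 = -0.375
Remaining concentration:
C = 21.7 * exp(-0.375)
= 21.7 * 0.6872892788
= 14.91417735 g/L
Extracted = 21.7 - 14.91417735 = 6.78582265 g/L
Extraction % = 6.78582265 / 21.7 * 100
= 31.2711%

31.2711%


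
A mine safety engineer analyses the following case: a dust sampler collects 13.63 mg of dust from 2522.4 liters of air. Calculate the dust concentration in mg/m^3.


Convert liters to m^3: 1 m^3 = 1000 L
Concentration = mass / volume * 1000
= 13.63 / 2522.4 * 1000
= 0.005403583888 * 1000
= 5.4036 mg/m^3

5.4036 mg/m^3


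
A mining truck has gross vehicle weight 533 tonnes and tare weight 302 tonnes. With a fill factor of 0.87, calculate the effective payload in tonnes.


200.97 tonnes

Maximum payload = gross - tare
= 533 - 302 = 231 tonnes
Effective payload = max payload * fill factor
= 231 * 0.87
= 200.97 tonnes


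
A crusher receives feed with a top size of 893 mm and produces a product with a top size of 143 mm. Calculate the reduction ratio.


6.2448

Reduction ratio = feed size / product size
= 893 / 143
= 6.2448


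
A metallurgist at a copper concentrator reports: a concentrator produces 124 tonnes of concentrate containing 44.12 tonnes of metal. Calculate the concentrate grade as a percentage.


Grade = (metal in concentrate / concentrate mass) * 100
= (44.12 / 124) * 100
= 0.3558064516 * 100
= 35.5806%

35.5806%


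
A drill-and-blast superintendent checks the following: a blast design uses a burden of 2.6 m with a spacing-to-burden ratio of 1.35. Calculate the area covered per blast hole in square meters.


9.126 m^2

First, find the spacing:
Spacing = burden * ratio = 2.6 * 1.35
= 3.51 m
Then, calculate the area:
Area = burden * spacing = 2.6 * 3.51
= 9.126 m^2


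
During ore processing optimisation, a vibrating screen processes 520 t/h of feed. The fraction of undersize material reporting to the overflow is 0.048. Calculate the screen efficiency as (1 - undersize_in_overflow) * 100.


95.2%

Screen efficiency = (1 - fraction of undersize in overflow) * 100
= (1 - 0.048) * 100
= 0.952 * 100
= 95.2%


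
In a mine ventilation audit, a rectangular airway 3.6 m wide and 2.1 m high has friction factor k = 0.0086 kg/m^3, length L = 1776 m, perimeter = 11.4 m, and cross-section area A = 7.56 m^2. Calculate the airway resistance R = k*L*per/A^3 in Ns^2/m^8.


Compute the numerator:
k * L * per = 0.0086 * 1776 * 11.4
= 174.11904
Compute the denominator:
A^3 = 7.56^3 = 432.081216
Resistance:
R = 174.11904 / 432.081216
= 0.403 Ns^2/m^8

0.403 Ns^2/m^8


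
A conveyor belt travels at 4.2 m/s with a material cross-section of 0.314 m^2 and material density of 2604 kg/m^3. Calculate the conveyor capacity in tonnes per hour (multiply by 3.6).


12362.9587 t/h

Volumetric flow = speed * area
= 4.2 * 0.314 = 1.3188 m^3/s
Mass flow = volumetric * density
= 1.3188 * 2604 = 3434.1552 kg/s
Convert to t/h: multiply by 3.6
Capacity = 3434.1552 * 3.6
= 12362.9587 t/h


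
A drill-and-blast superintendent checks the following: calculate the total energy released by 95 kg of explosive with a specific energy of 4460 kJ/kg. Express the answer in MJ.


Energy = mass * specific_energy / 1000
= 95 * 4460 / 1000
= 423700 / 1000
= 423.7 MJ

423.7 MJ


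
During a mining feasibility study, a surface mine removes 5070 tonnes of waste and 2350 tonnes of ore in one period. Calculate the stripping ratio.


Stripping ratio = waste tonnage / ore tonnage
= 5070 / 2350
= 2.1574

2.1574


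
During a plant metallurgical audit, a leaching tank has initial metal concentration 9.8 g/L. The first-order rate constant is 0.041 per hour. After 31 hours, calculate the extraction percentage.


Compute the exponent:
-k * t = -0.041 * 31 = -1.271
Remaining concentration:
C = 9.8 * exp(-1.271)
= 9.8 * 0.2805509305
= 2.749399119 g/L
Extracted = 9.8 - 2.749399119 = 7.050600881 g/L
Extraction % = 7.050600881 / 9.8 * 100
= 71.9449%

71.9449%


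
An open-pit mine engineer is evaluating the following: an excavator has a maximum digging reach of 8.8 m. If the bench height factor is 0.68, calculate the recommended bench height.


Bench height = reach * factor
= 8.8 * 0.68
= 5.984 m

5.984 m


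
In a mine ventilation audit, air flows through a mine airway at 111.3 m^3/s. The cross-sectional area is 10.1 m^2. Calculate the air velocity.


Velocity = flow rate / cross-sectional area
= 111.3 / 10.1
= 11.0198 m/s

11.0198 m/s


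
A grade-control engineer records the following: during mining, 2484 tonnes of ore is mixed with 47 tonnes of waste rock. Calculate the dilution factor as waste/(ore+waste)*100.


Total material = ore + waste
= 2484 + 47 = 2531 tonnes
Dilution = waste / total * 100
= 47 / 2531 * 100
= 0.01856973528 * 100
= 1.857%

1.857%


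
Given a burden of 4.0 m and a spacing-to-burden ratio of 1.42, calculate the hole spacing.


5.68 m

Spacing = burden * ratio
= 4.0 * 1.42
= 5.68 m


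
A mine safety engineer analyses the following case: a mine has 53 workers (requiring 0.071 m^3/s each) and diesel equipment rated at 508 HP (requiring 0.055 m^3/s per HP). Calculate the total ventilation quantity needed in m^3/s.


Airflow for workers:
Q_people = 53 * 0.071 = 3.763 m^3/s
Airflow for diesel equipment:
Q_diesel = 508 * 0.055 = 27.94 m^3/s
Total ventilation:
Q_total = 3.763 + 27.94
= 31.703 m^3/s

31.703 m^3/s


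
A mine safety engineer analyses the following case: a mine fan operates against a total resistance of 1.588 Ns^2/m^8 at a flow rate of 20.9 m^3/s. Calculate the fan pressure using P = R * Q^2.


Compute Q^2:
Q^2 = 20.9^2 = 436.81
Compute pressure:
P = R * Q^2 = 1.588 * 436.81
= 693.6543 Pa

693.6543 Pa


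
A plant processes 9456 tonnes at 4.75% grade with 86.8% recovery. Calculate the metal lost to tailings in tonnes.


Total metal in feed:
= 9456 * 4.75 / 100 = 449.16 tonnes
Metal recovered:
= 449.16 * 86.8 / 100 = 389.87088 tonnes
Metal lost to tailings:
= 449.16 - 389.87088
= 59.2891 tonnes

59.2891 tonnes


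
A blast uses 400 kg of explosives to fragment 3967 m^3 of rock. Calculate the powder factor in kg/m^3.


Powder factor = explosive mass / rock volume
= 400 / 3967
= 0.1008 kg/m^3

0.1008 kg/m^3


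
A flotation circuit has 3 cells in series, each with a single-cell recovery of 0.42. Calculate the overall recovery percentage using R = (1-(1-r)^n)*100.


80.4888%

Complement of single-cell recovery:
1 - r = 1 - 0.42 = 0.58
Raise to power n:
(1 - r)^3 = 0.58^3 = 0.195112
Overall recovery:
R = (1 - 0.195112) * 100
= 80.4888%


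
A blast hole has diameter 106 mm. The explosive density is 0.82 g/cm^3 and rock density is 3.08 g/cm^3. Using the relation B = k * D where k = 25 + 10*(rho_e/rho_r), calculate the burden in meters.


2.9322 m

First, compute k:
rho_e / rho_r = 0.82 / 3.08 = 0.2662337662
k = 25 + 10 * 0.2662337662 = 27.66233766
Then, compute burden:
B = k * D / 1000 = 27.66233766 * 106 / 1000
= 2932.207792 / 1000
= 2.9322 m


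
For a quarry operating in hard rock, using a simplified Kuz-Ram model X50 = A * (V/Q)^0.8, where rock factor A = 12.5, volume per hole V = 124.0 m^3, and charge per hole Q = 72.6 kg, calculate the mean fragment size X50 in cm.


19.1822 cm

Compute V/Q:
V/Q = 124.0 / 72.6 = 1.707988981
Raise to the power 0.8:
(V/Q)^0.8 = 1.707988981^0.8 = 1.534574763
Multiply by A:
X50 = 12.5 * 1.534574763
= 19.1822 cm


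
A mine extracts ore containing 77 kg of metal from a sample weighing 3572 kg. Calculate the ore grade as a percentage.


2.1557%

Ore grade = (metal mass / ore mass) * 100
= (77 / 3572) * 100
= 0.02155655095 * 100
= 2.1557%


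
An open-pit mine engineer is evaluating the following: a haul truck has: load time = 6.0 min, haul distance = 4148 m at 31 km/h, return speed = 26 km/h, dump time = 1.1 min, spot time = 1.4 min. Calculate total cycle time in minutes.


26.1007 min

Convert haul speed to m/min: 31 * 1000/60 = 516.6666667 m/min
Haul time = 4148 / 516.6666667 = 8.028387097 min
Convert return speed to m/min: 26 * 1000/60 = 433.3333333 m/min
Return time = 4148 / 433.3333333 = 9.572307692 min
Total cycle time:
= 6.0 + 8.028387097 + 1.1 + 9.572307692 + 1.4
= 26.1007 min
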